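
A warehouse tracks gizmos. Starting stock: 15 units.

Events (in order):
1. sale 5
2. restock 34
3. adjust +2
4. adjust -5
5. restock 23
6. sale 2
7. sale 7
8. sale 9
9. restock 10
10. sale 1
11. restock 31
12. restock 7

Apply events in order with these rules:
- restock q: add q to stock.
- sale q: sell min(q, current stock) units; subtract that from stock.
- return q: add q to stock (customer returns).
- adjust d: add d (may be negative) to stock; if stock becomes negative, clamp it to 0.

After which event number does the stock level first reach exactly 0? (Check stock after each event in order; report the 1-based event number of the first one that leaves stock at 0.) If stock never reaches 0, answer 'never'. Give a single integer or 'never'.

Answer: never

Derivation:
Processing events:
Start: stock = 15
  Event 1 (sale 5): sell min(5,15)=5. stock: 15 - 5 = 10. total_sold = 5
  Event 2 (restock 34): 10 + 34 = 44
  Event 3 (adjust +2): 44 + 2 = 46
  Event 4 (adjust -5): 46 + -5 = 41
  Event 5 (restock 23): 41 + 23 = 64
  Event 6 (sale 2): sell min(2,64)=2. stock: 64 - 2 = 62. total_sold = 7
  Event 7 (sale 7): sell min(7,62)=7. stock: 62 - 7 = 55. total_sold = 14
  Event 8 (sale 9): sell min(9,55)=9. stock: 55 - 9 = 46. total_sold = 23
  Event 9 (restock 10): 46 + 10 = 56
  Event 10 (sale 1): sell min(1,56)=1. stock: 56 - 1 = 55. total_sold = 24
  Event 11 (restock 31): 55 + 31 = 86
  Event 12 (restock 7): 86 + 7 = 93
Final: stock = 93, total_sold = 24

Stock never reaches 0.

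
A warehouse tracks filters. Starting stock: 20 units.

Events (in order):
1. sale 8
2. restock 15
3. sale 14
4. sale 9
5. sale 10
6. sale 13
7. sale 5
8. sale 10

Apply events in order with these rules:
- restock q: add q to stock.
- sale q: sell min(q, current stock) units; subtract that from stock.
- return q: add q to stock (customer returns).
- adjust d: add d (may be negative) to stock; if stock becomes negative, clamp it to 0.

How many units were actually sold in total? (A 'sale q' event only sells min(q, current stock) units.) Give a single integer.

Answer: 35

Derivation:
Processing events:
Start: stock = 20
  Event 1 (sale 8): sell min(8,20)=8. stock: 20 - 8 = 12. total_sold = 8
  Event 2 (restock 15): 12 + 15 = 27
  Event 3 (sale 14): sell min(14,27)=14. stock: 27 - 14 = 13. total_sold = 22
  Event 4 (sale 9): sell min(9,13)=9. stock: 13 - 9 = 4. total_sold = 31
  Event 5 (sale 10): sell min(10,4)=4. stock: 4 - 4 = 0. total_sold = 35
  Event 6 (sale 13): sell min(13,0)=0. stock: 0 - 0 = 0. total_sold = 35
  Event 7 (sale 5): sell min(5,0)=0. stock: 0 - 0 = 0. total_sold = 35
  Event 8 (sale 10): sell min(10,0)=0. stock: 0 - 0 = 0. total_sold = 35
Final: stock = 0, total_sold = 35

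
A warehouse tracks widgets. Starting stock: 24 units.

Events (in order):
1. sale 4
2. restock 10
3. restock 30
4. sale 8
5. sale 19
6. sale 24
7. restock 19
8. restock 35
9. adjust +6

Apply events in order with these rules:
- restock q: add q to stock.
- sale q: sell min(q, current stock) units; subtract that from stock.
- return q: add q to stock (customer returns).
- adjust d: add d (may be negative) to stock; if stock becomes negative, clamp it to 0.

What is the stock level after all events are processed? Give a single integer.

Answer: 69

Derivation:
Processing events:
Start: stock = 24
  Event 1 (sale 4): sell min(4,24)=4. stock: 24 - 4 = 20. total_sold = 4
  Event 2 (restock 10): 20 + 10 = 30
  Event 3 (restock 30): 30 + 30 = 60
  Event 4 (sale 8): sell min(8,60)=8. stock: 60 - 8 = 52. total_sold = 12
  Event 5 (sale 19): sell min(19,52)=19. stock: 52 - 19 = 33. total_sold = 31
  Event 6 (sale 24): sell min(24,33)=24. stock: 33 - 24 = 9. total_sold = 55
  Event 7 (restock 19): 9 + 19 = 28
  Event 8 (restock 35): 28 + 35 = 63
  Event 9 (adjust +6): 63 + 6 = 69
Final: stock = 69, total_sold = 55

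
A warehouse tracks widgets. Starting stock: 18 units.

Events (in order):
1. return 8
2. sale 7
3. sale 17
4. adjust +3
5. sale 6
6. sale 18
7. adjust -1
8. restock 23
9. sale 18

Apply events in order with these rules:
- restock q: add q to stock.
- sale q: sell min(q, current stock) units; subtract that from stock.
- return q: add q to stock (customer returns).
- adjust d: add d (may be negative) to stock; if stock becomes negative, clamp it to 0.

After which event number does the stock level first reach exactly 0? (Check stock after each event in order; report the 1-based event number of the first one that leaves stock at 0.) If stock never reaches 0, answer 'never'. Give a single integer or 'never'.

Processing events:
Start: stock = 18
  Event 1 (return 8): 18 + 8 = 26
  Event 2 (sale 7): sell min(7,26)=7. stock: 26 - 7 = 19. total_sold = 7
  Event 3 (sale 17): sell min(17,19)=17. stock: 19 - 17 = 2. total_sold = 24
  Event 4 (adjust +3): 2 + 3 = 5
  Event 5 (sale 6): sell min(6,5)=5. stock: 5 - 5 = 0. total_sold = 29
  Event 6 (sale 18): sell min(18,0)=0. stock: 0 - 0 = 0. total_sold = 29
  Event 7 (adjust -1): 0 + -1 = 0 (clamped to 0)
  Event 8 (restock 23): 0 + 23 = 23
  Event 9 (sale 18): sell min(18,23)=18. stock: 23 - 18 = 5. total_sold = 47
Final: stock = 5, total_sold = 47

First zero at event 5.

Answer: 5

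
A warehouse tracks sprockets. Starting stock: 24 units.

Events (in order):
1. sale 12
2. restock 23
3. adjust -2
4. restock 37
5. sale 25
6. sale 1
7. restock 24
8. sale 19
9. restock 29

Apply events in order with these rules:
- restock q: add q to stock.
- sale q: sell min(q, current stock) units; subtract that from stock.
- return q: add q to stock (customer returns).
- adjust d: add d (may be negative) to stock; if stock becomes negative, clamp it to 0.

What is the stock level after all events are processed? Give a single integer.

Processing events:
Start: stock = 24
  Event 1 (sale 12): sell min(12,24)=12. stock: 24 - 12 = 12. total_sold = 12
  Event 2 (restock 23): 12 + 23 = 35
  Event 3 (adjust -2): 35 + -2 = 33
  Event 4 (restock 37): 33 + 37 = 70
  Event 5 (sale 25): sell min(25,70)=25. stock: 70 - 25 = 45. total_sold = 37
  Event 6 (sale 1): sell min(1,45)=1. stock: 45 - 1 = 44. total_sold = 38
  Event 7 (restock 24): 44 + 24 = 68
  Event 8 (sale 19): sell min(19,68)=19. stock: 68 - 19 = 49. total_sold = 57
  Event 9 (restock 29): 49 + 29 = 78
Final: stock = 78, total_sold = 57

Answer: 78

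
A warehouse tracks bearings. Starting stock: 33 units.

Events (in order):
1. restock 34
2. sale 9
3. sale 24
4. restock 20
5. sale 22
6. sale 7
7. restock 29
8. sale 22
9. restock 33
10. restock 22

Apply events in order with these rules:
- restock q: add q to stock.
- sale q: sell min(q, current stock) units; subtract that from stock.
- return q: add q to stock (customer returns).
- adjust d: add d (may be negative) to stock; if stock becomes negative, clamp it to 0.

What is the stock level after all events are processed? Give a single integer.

Answer: 87

Derivation:
Processing events:
Start: stock = 33
  Event 1 (restock 34): 33 + 34 = 67
  Event 2 (sale 9): sell min(9,67)=9. stock: 67 - 9 = 58. total_sold = 9
  Event 3 (sale 24): sell min(24,58)=24. stock: 58 - 24 = 34. total_sold = 33
  Event 4 (restock 20): 34 + 20 = 54
  Event 5 (sale 22): sell min(22,54)=22. stock: 54 - 22 = 32. total_sold = 55
  Event 6 (sale 7): sell min(7,32)=7. stock: 32 - 7 = 25. total_sold = 62
  Event 7 (restock 29): 25 + 29 = 54
  Event 8 (sale 22): sell min(22,54)=22. stock: 54 - 22 = 32. total_sold = 84
  Event 9 (restock 33): 32 + 33 = 65
  Event 10 (restock 22): 65 + 22 = 87
Final: stock = 87, total_sold = 84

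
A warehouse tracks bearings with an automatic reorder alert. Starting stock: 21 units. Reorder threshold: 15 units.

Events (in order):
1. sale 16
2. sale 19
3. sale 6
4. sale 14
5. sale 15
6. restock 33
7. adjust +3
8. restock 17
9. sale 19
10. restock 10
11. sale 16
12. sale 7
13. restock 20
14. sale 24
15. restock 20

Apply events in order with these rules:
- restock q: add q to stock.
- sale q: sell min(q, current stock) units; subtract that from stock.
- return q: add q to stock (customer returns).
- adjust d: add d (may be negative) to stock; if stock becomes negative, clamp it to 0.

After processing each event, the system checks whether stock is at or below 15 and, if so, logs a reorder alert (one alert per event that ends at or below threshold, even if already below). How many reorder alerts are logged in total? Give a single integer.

Answer: 5

Derivation:
Processing events:
Start: stock = 21
  Event 1 (sale 16): sell min(16,21)=16. stock: 21 - 16 = 5. total_sold = 16
  Event 2 (sale 19): sell min(19,5)=5. stock: 5 - 5 = 0. total_sold = 21
  Event 3 (sale 6): sell min(6,0)=0. stock: 0 - 0 = 0. total_sold = 21
  Event 4 (sale 14): sell min(14,0)=0. stock: 0 - 0 = 0. total_sold = 21
  Event 5 (sale 15): sell min(15,0)=0. stock: 0 - 0 = 0. total_sold = 21
  Event 6 (restock 33): 0 + 33 = 33
  Event 7 (adjust +3): 33 + 3 = 36
  Event 8 (restock 17): 36 + 17 = 53
  Event 9 (sale 19): sell min(19,53)=19. stock: 53 - 19 = 34. total_sold = 40
  Event 10 (restock 10): 34 + 10 = 44
  Event 11 (sale 16): sell min(16,44)=16. stock: 44 - 16 = 28. total_sold = 56
  Event 12 (sale 7): sell min(7,28)=7. stock: 28 - 7 = 21. total_sold = 63
  Event 13 (restock 20): 21 + 20 = 41
  Event 14 (sale 24): sell min(24,41)=24. stock: 41 - 24 = 17. total_sold = 87
  Event 15 (restock 20): 17 + 20 = 37
Final: stock = 37, total_sold = 87

Checking against threshold 15:
  After event 1: stock=5 <= 15 -> ALERT
  After event 2: stock=0 <= 15 -> ALERT
  After event 3: stock=0 <= 15 -> ALERT
  After event 4: stock=0 <= 15 -> ALERT
  After event 5: stock=0 <= 15 -> ALERT
  After event 6: stock=33 > 15
  After event 7: stock=36 > 15
  After event 8: stock=53 > 15
  After event 9: stock=34 > 15
  After event 10: stock=44 > 15
  After event 11: stock=28 > 15
  After event 12: stock=21 > 15
  After event 13: stock=41 > 15
  After event 14: stock=17 > 15
  After event 15: stock=37 > 15
Alert events: [1, 2, 3, 4, 5]. Count = 5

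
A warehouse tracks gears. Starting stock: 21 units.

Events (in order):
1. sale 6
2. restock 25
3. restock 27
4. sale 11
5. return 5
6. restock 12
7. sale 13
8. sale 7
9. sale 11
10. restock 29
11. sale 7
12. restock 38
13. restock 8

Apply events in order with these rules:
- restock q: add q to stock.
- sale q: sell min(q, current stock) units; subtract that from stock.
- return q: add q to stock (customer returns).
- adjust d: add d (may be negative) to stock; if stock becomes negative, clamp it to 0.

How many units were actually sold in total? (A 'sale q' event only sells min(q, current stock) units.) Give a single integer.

Answer: 55

Derivation:
Processing events:
Start: stock = 21
  Event 1 (sale 6): sell min(6,21)=6. stock: 21 - 6 = 15. total_sold = 6
  Event 2 (restock 25): 15 + 25 = 40
  Event 3 (restock 27): 40 + 27 = 67
  Event 4 (sale 11): sell min(11,67)=11. stock: 67 - 11 = 56. total_sold = 17
  Event 5 (return 5): 56 + 5 = 61
  Event 6 (restock 12): 61 + 12 = 73
  Event 7 (sale 13): sell min(13,73)=13. stock: 73 - 13 = 60. total_sold = 30
  Event 8 (sale 7): sell min(7,60)=7. stock: 60 - 7 = 53. total_sold = 37
  Event 9 (sale 11): sell min(11,53)=11. stock: 53 - 11 = 42. total_sold = 48
  Event 10 (restock 29): 42 + 29 = 71
  Event 11 (sale 7): sell min(7,71)=7. stock: 71 - 7 = 64. total_sold = 55
  Event 12 (restock 38): 64 + 38 = 102
  Event 13 (restock 8): 102 + 8 = 110
Final: stock = 110, total_sold = 55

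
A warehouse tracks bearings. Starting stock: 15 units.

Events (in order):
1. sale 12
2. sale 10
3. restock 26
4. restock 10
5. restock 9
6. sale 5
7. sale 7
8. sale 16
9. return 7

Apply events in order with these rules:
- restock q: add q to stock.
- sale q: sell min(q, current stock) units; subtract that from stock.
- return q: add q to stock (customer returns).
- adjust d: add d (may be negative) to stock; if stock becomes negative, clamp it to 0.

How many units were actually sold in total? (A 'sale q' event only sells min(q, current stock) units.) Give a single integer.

Answer: 43

Derivation:
Processing events:
Start: stock = 15
  Event 1 (sale 12): sell min(12,15)=12. stock: 15 - 12 = 3. total_sold = 12
  Event 2 (sale 10): sell min(10,3)=3. stock: 3 - 3 = 0. total_sold = 15
  Event 3 (restock 26): 0 + 26 = 26
  Event 4 (restock 10): 26 + 10 = 36
  Event 5 (restock 9): 36 + 9 = 45
  Event 6 (sale 5): sell min(5,45)=5. stock: 45 - 5 = 40. total_sold = 20
  Event 7 (sale 7): sell min(7,40)=7. stock: 40 - 7 = 33. total_sold = 27
  Event 8 (sale 16): sell min(16,33)=16. stock: 33 - 16 = 17. total_sold = 43
  Event 9 (return 7): 17 + 7 = 24
Final: stock = 24, total_sold = 43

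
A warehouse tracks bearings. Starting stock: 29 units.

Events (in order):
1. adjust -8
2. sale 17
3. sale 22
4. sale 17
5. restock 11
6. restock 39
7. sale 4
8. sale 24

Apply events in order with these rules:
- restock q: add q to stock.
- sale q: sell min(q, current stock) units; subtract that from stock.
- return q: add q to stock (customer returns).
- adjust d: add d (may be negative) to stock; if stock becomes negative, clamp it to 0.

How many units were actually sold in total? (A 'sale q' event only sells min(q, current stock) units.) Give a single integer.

Answer: 49

Derivation:
Processing events:
Start: stock = 29
  Event 1 (adjust -8): 29 + -8 = 21
  Event 2 (sale 17): sell min(17,21)=17. stock: 21 - 17 = 4. total_sold = 17
  Event 3 (sale 22): sell min(22,4)=4. stock: 4 - 4 = 0. total_sold = 21
  Event 4 (sale 17): sell min(17,0)=0. stock: 0 - 0 = 0. total_sold = 21
  Event 5 (restock 11): 0 + 11 = 11
  Event 6 (restock 39): 11 + 39 = 50
  Event 7 (sale 4): sell min(4,50)=4. stock: 50 - 4 = 46. total_sold = 25
  Event 8 (sale 24): sell min(24,46)=24. stock: 46 - 24 = 22. total_sold = 49
Final: stock = 22, total_sold = 49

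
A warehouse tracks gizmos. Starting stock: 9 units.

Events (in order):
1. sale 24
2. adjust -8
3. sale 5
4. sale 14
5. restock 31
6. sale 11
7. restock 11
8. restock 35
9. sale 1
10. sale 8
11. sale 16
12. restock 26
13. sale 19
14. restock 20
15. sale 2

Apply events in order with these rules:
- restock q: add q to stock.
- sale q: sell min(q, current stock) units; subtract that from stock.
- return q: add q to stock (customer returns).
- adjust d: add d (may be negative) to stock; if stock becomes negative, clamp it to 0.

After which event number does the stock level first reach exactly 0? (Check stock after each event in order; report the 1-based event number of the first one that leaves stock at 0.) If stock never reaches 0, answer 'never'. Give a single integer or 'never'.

Answer: 1

Derivation:
Processing events:
Start: stock = 9
  Event 1 (sale 24): sell min(24,9)=9. stock: 9 - 9 = 0. total_sold = 9
  Event 2 (adjust -8): 0 + -8 = 0 (clamped to 0)
  Event 3 (sale 5): sell min(5,0)=0. stock: 0 - 0 = 0. total_sold = 9
  Event 4 (sale 14): sell min(14,0)=0. stock: 0 - 0 = 0. total_sold = 9
  Event 5 (restock 31): 0 + 31 = 31
  Event 6 (sale 11): sell min(11,31)=11. stock: 31 - 11 = 20. total_sold = 20
  Event 7 (restock 11): 20 + 11 = 31
  Event 8 (restock 35): 31 + 35 = 66
  Event 9 (sale 1): sell min(1,66)=1. stock: 66 - 1 = 65. total_sold = 21
  Event 10 (sale 8): sell min(8,65)=8. stock: 65 - 8 = 57. total_sold = 29
  Event 11 (sale 16): sell min(16,57)=16. stock: 57 - 16 = 41. total_sold = 45
  Event 12 (restock 26): 41 + 26 = 67
  Event 13 (sale 19): sell min(19,67)=19. stock: 67 - 19 = 48. total_sold = 64
  Event 14 (restock 20): 48 + 20 = 68
  Event 15 (sale 2): sell min(2,68)=2. stock: 68 - 2 = 66. total_sold = 66
Final: stock = 66, total_sold = 66

First zero at event 1.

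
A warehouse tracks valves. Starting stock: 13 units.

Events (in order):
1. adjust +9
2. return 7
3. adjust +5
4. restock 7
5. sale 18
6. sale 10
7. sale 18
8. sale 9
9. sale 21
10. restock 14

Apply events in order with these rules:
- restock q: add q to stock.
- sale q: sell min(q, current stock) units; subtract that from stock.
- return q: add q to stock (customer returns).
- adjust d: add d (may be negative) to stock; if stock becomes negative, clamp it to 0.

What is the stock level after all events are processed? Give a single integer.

Answer: 14

Derivation:
Processing events:
Start: stock = 13
  Event 1 (adjust +9): 13 + 9 = 22
  Event 2 (return 7): 22 + 7 = 29
  Event 3 (adjust +5): 29 + 5 = 34
  Event 4 (restock 7): 34 + 7 = 41
  Event 5 (sale 18): sell min(18,41)=18. stock: 41 - 18 = 23. total_sold = 18
  Event 6 (sale 10): sell min(10,23)=10. stock: 23 - 10 = 13. total_sold = 28
  Event 7 (sale 18): sell min(18,13)=13. stock: 13 - 13 = 0. total_sold = 41
  Event 8 (sale 9): sell min(9,0)=0. stock: 0 - 0 = 0. total_sold = 41
  Event 9 (sale 21): sell min(21,0)=0. stock: 0 - 0 = 0. total_sold = 41
  Event 10 (restock 14): 0 + 14 = 14
Final: stock = 14, total_sold = 41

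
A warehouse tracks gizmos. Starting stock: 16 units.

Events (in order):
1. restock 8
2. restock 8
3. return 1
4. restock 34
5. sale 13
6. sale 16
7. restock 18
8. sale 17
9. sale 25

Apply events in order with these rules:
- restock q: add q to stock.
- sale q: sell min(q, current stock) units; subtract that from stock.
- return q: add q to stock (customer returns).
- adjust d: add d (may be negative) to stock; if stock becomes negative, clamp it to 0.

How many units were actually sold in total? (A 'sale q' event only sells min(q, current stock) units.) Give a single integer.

Answer: 71

Derivation:
Processing events:
Start: stock = 16
  Event 1 (restock 8): 16 + 8 = 24
  Event 2 (restock 8): 24 + 8 = 32
  Event 3 (return 1): 32 + 1 = 33
  Event 4 (restock 34): 33 + 34 = 67
  Event 5 (sale 13): sell min(13,67)=13. stock: 67 - 13 = 54. total_sold = 13
  Event 6 (sale 16): sell min(16,54)=16. stock: 54 - 16 = 38. total_sold = 29
  Event 7 (restock 18): 38 + 18 = 56
  Event 8 (sale 17): sell min(17,56)=17. stock: 56 - 17 = 39. total_sold = 46
  Event 9 (sale 25): sell min(25,39)=25. stock: 39 - 25 = 14. total_sold = 71
Final: stock = 14, total_sold = 71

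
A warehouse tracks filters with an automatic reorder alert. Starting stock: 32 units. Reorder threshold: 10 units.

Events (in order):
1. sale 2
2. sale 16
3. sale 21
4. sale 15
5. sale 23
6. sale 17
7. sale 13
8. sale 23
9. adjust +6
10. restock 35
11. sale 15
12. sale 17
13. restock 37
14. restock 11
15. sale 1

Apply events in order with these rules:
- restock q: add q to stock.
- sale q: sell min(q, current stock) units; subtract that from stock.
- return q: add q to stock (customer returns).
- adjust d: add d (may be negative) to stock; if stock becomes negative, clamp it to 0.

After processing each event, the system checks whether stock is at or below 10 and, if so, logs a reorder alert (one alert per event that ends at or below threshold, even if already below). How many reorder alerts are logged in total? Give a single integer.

Processing events:
Start: stock = 32
  Event 1 (sale 2): sell min(2,32)=2. stock: 32 - 2 = 30. total_sold = 2
  Event 2 (sale 16): sell min(16,30)=16. stock: 30 - 16 = 14. total_sold = 18
  Event 3 (sale 21): sell min(21,14)=14. stock: 14 - 14 = 0. total_sold = 32
  Event 4 (sale 15): sell min(15,0)=0. stock: 0 - 0 = 0. total_sold = 32
  Event 5 (sale 23): sell min(23,0)=0. stock: 0 - 0 = 0. total_sold = 32
  Event 6 (sale 17): sell min(17,0)=0. stock: 0 - 0 = 0. total_sold = 32
  Event 7 (sale 13): sell min(13,0)=0. stock: 0 - 0 = 0. total_sold = 32
  Event 8 (sale 23): sell min(23,0)=0. stock: 0 - 0 = 0. total_sold = 32
  Event 9 (adjust +6): 0 + 6 = 6
  Event 10 (restock 35): 6 + 35 = 41
  Event 11 (sale 15): sell min(15,41)=15. stock: 41 - 15 = 26. total_sold = 47
  Event 12 (sale 17): sell min(17,26)=17. stock: 26 - 17 = 9. total_sold = 64
  Event 13 (restock 37): 9 + 37 = 46
  Event 14 (restock 11): 46 + 11 = 57
  Event 15 (sale 1): sell min(1,57)=1. stock: 57 - 1 = 56. total_sold = 65
Final: stock = 56, total_sold = 65

Checking against threshold 10:
  After event 1: stock=30 > 10
  After event 2: stock=14 > 10
  After event 3: stock=0 <= 10 -> ALERT
  After event 4: stock=0 <= 10 -> ALERT
  After event 5: stock=0 <= 10 -> ALERT
  After event 6: stock=0 <= 10 -> ALERT
  After event 7: stock=0 <= 10 -> ALERT
  After event 8: stock=0 <= 10 -> ALERT
  After event 9: stock=6 <= 10 -> ALERT
  After event 10: stock=41 > 10
  After event 11: stock=26 > 10
  After event 12: stock=9 <= 10 -> ALERT
  After event 13: stock=46 > 10
  After event 14: stock=57 > 10
  After event 15: stock=56 > 10
Alert events: [3, 4, 5, 6, 7, 8, 9, 12]. Count = 8

Answer: 8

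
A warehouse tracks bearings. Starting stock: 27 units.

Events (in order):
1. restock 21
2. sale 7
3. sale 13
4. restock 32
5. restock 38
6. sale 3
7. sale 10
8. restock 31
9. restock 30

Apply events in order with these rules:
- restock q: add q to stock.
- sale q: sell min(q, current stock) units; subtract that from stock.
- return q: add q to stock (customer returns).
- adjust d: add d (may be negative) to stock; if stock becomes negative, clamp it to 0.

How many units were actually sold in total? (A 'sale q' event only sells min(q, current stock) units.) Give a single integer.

Processing events:
Start: stock = 27
  Event 1 (restock 21): 27 + 21 = 48
  Event 2 (sale 7): sell min(7,48)=7. stock: 48 - 7 = 41. total_sold = 7
  Event 3 (sale 13): sell min(13,41)=13. stock: 41 - 13 = 28. total_sold = 20
  Event 4 (restock 32): 28 + 32 = 60
  Event 5 (restock 38): 60 + 38 = 98
  Event 6 (sale 3): sell min(3,98)=3. stock: 98 - 3 = 95. total_sold = 23
  Event 7 (sale 10): sell min(10,95)=10. stock: 95 - 10 = 85. total_sold = 33
  Event 8 (restock 31): 85 + 31 = 116
  Event 9 (restock 30): 116 + 30 = 146
Final: stock = 146, total_sold = 33

Answer: 33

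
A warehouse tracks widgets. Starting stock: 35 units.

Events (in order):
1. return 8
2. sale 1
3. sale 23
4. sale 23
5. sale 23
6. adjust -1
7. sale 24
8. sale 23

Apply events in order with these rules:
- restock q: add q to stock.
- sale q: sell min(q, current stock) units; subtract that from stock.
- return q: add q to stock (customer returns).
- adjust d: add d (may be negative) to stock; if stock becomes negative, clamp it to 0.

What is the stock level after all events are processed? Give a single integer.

Processing events:
Start: stock = 35
  Event 1 (return 8): 35 + 8 = 43
  Event 2 (sale 1): sell min(1,43)=1. stock: 43 - 1 = 42. total_sold = 1
  Event 3 (sale 23): sell min(23,42)=23. stock: 42 - 23 = 19. total_sold = 24
  Event 4 (sale 23): sell min(23,19)=19. stock: 19 - 19 = 0. total_sold = 43
  Event 5 (sale 23): sell min(23,0)=0. stock: 0 - 0 = 0. total_sold = 43
  Event 6 (adjust -1): 0 + -1 = 0 (clamped to 0)
  Event 7 (sale 24): sell min(24,0)=0. stock: 0 - 0 = 0. total_sold = 43
  Event 8 (sale 23): sell min(23,0)=0. stock: 0 - 0 = 0. total_sold = 43
Final: stock = 0, total_sold = 43

Answer: 0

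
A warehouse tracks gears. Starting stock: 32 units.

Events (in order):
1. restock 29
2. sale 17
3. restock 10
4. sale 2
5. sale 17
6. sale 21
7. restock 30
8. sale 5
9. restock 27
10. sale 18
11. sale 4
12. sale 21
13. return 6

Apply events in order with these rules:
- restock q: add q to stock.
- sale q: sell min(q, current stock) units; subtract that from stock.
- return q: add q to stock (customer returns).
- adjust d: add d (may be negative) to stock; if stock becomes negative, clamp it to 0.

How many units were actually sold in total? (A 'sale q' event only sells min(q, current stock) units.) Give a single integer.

Processing events:
Start: stock = 32
  Event 1 (restock 29): 32 + 29 = 61
  Event 2 (sale 17): sell min(17,61)=17. stock: 61 - 17 = 44. total_sold = 17
  Event 3 (restock 10): 44 + 10 = 54
  Event 4 (sale 2): sell min(2,54)=2. stock: 54 - 2 = 52. total_sold = 19
  Event 5 (sale 17): sell min(17,52)=17. stock: 52 - 17 = 35. total_sold = 36
  Event 6 (sale 21): sell min(21,35)=21. stock: 35 - 21 = 14. total_sold = 57
  Event 7 (restock 30): 14 + 30 = 44
  Event 8 (sale 5): sell min(5,44)=5. stock: 44 - 5 = 39. total_sold = 62
  Event 9 (restock 27): 39 + 27 = 66
  Event 10 (sale 18): sell min(18,66)=18. stock: 66 - 18 = 48. total_sold = 80
  Event 11 (sale 4): sell min(4,48)=4. stock: 48 - 4 = 44. total_sold = 84
  Event 12 (sale 21): sell min(21,44)=21. stock: 44 - 21 = 23. total_sold = 105
  Event 13 (return 6): 23 + 6 = 29
Final: stock = 29, total_sold = 105

Answer: 105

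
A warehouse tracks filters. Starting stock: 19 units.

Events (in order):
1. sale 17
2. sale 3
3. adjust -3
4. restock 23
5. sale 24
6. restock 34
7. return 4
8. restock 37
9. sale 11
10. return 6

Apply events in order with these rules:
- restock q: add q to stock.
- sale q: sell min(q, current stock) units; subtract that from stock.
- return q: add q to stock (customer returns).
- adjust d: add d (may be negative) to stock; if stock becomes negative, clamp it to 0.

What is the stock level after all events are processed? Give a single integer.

Answer: 70

Derivation:
Processing events:
Start: stock = 19
  Event 1 (sale 17): sell min(17,19)=17. stock: 19 - 17 = 2. total_sold = 17
  Event 2 (sale 3): sell min(3,2)=2. stock: 2 - 2 = 0. total_sold = 19
  Event 3 (adjust -3): 0 + -3 = 0 (clamped to 0)
  Event 4 (restock 23): 0 + 23 = 23
  Event 5 (sale 24): sell min(24,23)=23. stock: 23 - 23 = 0. total_sold = 42
  Event 6 (restock 34): 0 + 34 = 34
  Event 7 (return 4): 34 + 4 = 38
  Event 8 (restock 37): 38 + 37 = 75
  Event 9 (sale 11): sell min(11,75)=11. stock: 75 - 11 = 64. total_sold = 53
  Event 10 (return 6): 64 + 6 = 70
Final: stock = 70, total_sold = 53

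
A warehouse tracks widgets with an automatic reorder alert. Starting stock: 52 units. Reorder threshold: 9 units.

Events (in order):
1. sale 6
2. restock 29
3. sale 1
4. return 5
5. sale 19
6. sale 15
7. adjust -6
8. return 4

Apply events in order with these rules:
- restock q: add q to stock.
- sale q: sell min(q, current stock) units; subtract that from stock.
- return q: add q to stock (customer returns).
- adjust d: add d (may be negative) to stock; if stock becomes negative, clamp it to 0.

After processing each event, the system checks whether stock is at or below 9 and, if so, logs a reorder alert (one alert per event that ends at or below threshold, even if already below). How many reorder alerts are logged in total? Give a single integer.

Answer: 0

Derivation:
Processing events:
Start: stock = 52
  Event 1 (sale 6): sell min(6,52)=6. stock: 52 - 6 = 46. total_sold = 6
  Event 2 (restock 29): 46 + 29 = 75
  Event 3 (sale 1): sell min(1,75)=1. stock: 75 - 1 = 74. total_sold = 7
  Event 4 (return 5): 74 + 5 = 79
  Event 5 (sale 19): sell min(19,79)=19. stock: 79 - 19 = 60. total_sold = 26
  Event 6 (sale 15): sell min(15,60)=15. stock: 60 - 15 = 45. total_sold = 41
  Event 7 (adjust -6): 45 + -6 = 39
  Event 8 (return 4): 39 + 4 = 43
Final: stock = 43, total_sold = 41

Checking against threshold 9:
  After event 1: stock=46 > 9
  After event 2: stock=75 > 9
  After event 3: stock=74 > 9
  After event 4: stock=79 > 9
  After event 5: stock=60 > 9
  After event 6: stock=45 > 9
  After event 7: stock=39 > 9
  After event 8: stock=43 > 9
Alert events: []. Count = 0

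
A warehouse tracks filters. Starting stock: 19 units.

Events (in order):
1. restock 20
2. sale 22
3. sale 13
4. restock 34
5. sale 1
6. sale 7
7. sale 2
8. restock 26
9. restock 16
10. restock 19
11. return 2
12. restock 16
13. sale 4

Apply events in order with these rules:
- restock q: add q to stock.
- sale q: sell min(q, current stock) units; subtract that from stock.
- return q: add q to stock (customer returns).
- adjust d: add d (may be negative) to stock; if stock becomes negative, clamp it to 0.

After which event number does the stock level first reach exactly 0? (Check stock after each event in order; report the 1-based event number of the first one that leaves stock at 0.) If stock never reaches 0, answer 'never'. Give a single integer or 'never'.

Processing events:
Start: stock = 19
  Event 1 (restock 20): 19 + 20 = 39
  Event 2 (sale 22): sell min(22,39)=22. stock: 39 - 22 = 17. total_sold = 22
  Event 3 (sale 13): sell min(13,17)=13. stock: 17 - 13 = 4. total_sold = 35
  Event 4 (restock 34): 4 + 34 = 38
  Event 5 (sale 1): sell min(1,38)=1. stock: 38 - 1 = 37. total_sold = 36
  Event 6 (sale 7): sell min(7,37)=7. stock: 37 - 7 = 30. total_sold = 43
  Event 7 (sale 2): sell min(2,30)=2. stock: 30 - 2 = 28. total_sold = 45
  Event 8 (restock 26): 28 + 26 = 54
  Event 9 (restock 16): 54 + 16 = 70
  Event 10 (restock 19): 70 + 19 = 89
  Event 11 (return 2): 89 + 2 = 91
  Event 12 (restock 16): 91 + 16 = 107
  Event 13 (sale 4): sell min(4,107)=4. stock: 107 - 4 = 103. total_sold = 49
Final: stock = 103, total_sold = 49

Stock never reaches 0.

Answer: never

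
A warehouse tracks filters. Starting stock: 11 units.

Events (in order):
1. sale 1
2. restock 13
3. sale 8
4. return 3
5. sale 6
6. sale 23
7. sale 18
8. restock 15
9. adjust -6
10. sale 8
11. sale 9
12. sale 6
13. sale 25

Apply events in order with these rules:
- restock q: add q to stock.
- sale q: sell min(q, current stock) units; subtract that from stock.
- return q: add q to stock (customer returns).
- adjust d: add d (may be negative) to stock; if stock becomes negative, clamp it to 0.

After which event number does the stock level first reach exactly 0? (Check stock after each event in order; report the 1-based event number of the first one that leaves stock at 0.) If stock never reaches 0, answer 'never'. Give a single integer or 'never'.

Answer: 6

Derivation:
Processing events:
Start: stock = 11
  Event 1 (sale 1): sell min(1,11)=1. stock: 11 - 1 = 10. total_sold = 1
  Event 2 (restock 13): 10 + 13 = 23
  Event 3 (sale 8): sell min(8,23)=8. stock: 23 - 8 = 15. total_sold = 9
  Event 4 (return 3): 15 + 3 = 18
  Event 5 (sale 6): sell min(6,18)=6. stock: 18 - 6 = 12. total_sold = 15
  Event 6 (sale 23): sell min(23,12)=12. stock: 12 - 12 = 0. total_sold = 27
  Event 7 (sale 18): sell min(18,0)=0. stock: 0 - 0 = 0. total_sold = 27
  Event 8 (restock 15): 0 + 15 = 15
  Event 9 (adjust -6): 15 + -6 = 9
  Event 10 (sale 8): sell min(8,9)=8. stock: 9 - 8 = 1. total_sold = 35
  Event 11 (sale 9): sell min(9,1)=1. stock: 1 - 1 = 0. total_sold = 36
  Event 12 (sale 6): sell min(6,0)=0. stock: 0 - 0 = 0. total_sold = 36
  Event 13 (sale 25): sell min(25,0)=0. stock: 0 - 0 = 0. total_sold = 36
Final: stock = 0, total_sold = 36

First zero at event 6.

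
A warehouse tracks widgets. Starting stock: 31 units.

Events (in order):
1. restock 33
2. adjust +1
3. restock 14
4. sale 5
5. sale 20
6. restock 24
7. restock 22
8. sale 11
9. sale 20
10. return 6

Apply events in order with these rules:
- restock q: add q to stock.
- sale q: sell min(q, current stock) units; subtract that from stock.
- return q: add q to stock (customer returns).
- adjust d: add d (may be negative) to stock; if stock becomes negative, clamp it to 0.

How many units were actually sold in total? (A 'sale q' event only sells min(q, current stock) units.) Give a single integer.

Processing events:
Start: stock = 31
  Event 1 (restock 33): 31 + 33 = 64
  Event 2 (adjust +1): 64 + 1 = 65
  Event 3 (restock 14): 65 + 14 = 79
  Event 4 (sale 5): sell min(5,79)=5. stock: 79 - 5 = 74. total_sold = 5
  Event 5 (sale 20): sell min(20,74)=20. stock: 74 - 20 = 54. total_sold = 25
  Event 6 (restock 24): 54 + 24 = 78
  Event 7 (restock 22): 78 + 22 = 100
  Event 8 (sale 11): sell min(11,100)=11. stock: 100 - 11 = 89. total_sold = 36
  Event 9 (sale 20): sell min(20,89)=20. stock: 89 - 20 = 69. total_sold = 56
  Event 10 (return 6): 69 + 6 = 75
Final: stock = 75, total_sold = 56

Answer: 56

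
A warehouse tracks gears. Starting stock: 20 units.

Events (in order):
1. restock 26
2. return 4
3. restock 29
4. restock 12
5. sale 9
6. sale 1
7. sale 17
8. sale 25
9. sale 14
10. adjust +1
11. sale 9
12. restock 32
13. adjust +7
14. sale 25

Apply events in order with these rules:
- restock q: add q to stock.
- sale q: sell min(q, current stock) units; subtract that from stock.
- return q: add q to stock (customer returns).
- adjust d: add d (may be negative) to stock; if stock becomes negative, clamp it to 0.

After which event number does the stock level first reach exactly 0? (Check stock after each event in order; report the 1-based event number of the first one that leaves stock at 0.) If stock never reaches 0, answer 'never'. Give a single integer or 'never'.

Answer: never

Derivation:
Processing events:
Start: stock = 20
  Event 1 (restock 26): 20 + 26 = 46
  Event 2 (return 4): 46 + 4 = 50
  Event 3 (restock 29): 50 + 29 = 79
  Event 4 (restock 12): 79 + 12 = 91
  Event 5 (sale 9): sell min(9,91)=9. stock: 91 - 9 = 82. total_sold = 9
  Event 6 (sale 1): sell min(1,82)=1. stock: 82 - 1 = 81. total_sold = 10
  Event 7 (sale 17): sell min(17,81)=17. stock: 81 - 17 = 64. total_sold = 27
  Event 8 (sale 25): sell min(25,64)=25. stock: 64 - 25 = 39. total_sold = 52
  Event 9 (sale 14): sell min(14,39)=14. stock: 39 - 14 = 25. total_sold = 66
  Event 10 (adjust +1): 25 + 1 = 26
  Event 11 (sale 9): sell min(9,26)=9. stock: 26 - 9 = 17. total_sold = 75
  Event 12 (restock 32): 17 + 32 = 49
  Event 13 (adjust +7): 49 + 7 = 56
  Event 14 (sale 25): sell min(25,56)=25. stock: 56 - 25 = 31. total_sold = 100
Final: stock = 31, total_sold = 100

Stock never reaches 0.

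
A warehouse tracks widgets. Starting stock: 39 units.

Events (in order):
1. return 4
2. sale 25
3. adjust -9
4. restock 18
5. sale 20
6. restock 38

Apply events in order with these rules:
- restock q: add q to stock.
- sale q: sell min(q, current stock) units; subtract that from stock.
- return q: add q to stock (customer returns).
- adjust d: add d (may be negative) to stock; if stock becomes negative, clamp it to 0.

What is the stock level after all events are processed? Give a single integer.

Processing events:
Start: stock = 39
  Event 1 (return 4): 39 + 4 = 43
  Event 2 (sale 25): sell min(25,43)=25. stock: 43 - 25 = 18. total_sold = 25
  Event 3 (adjust -9): 18 + -9 = 9
  Event 4 (restock 18): 9 + 18 = 27
  Event 5 (sale 20): sell min(20,27)=20. stock: 27 - 20 = 7. total_sold = 45
  Event 6 (restock 38): 7 + 38 = 45
Final: stock = 45, total_sold = 45

Answer: 45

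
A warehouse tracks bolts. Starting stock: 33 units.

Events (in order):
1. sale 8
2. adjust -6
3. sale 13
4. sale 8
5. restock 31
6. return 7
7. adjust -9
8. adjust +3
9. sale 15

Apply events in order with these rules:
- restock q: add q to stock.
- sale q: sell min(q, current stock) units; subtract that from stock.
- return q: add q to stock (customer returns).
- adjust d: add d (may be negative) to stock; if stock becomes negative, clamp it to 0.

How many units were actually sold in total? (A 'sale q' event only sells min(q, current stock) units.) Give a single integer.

Answer: 42

Derivation:
Processing events:
Start: stock = 33
  Event 1 (sale 8): sell min(8,33)=8. stock: 33 - 8 = 25. total_sold = 8
  Event 2 (adjust -6): 25 + -6 = 19
  Event 3 (sale 13): sell min(13,19)=13. stock: 19 - 13 = 6. total_sold = 21
  Event 4 (sale 8): sell min(8,6)=6. stock: 6 - 6 = 0. total_sold = 27
  Event 5 (restock 31): 0 + 31 = 31
  Event 6 (return 7): 31 + 7 = 38
  Event 7 (adjust -9): 38 + -9 = 29
  Event 8 (adjust +3): 29 + 3 = 32
  Event 9 (sale 15): sell min(15,32)=15. stock: 32 - 15 = 17. total_sold = 42
Final: stock = 17, total_sold = 42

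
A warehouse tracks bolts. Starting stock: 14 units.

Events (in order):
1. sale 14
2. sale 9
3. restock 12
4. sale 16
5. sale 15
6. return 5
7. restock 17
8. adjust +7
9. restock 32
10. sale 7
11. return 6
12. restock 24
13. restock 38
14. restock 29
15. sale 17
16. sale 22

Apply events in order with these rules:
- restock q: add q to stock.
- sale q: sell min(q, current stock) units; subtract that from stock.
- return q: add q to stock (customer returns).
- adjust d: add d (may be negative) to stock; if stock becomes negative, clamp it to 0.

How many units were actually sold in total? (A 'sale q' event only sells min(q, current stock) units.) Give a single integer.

Processing events:
Start: stock = 14
  Event 1 (sale 14): sell min(14,14)=14. stock: 14 - 14 = 0. total_sold = 14
  Event 2 (sale 9): sell min(9,0)=0. stock: 0 - 0 = 0. total_sold = 14
  Event 3 (restock 12): 0 + 12 = 12
  Event 4 (sale 16): sell min(16,12)=12. stock: 12 - 12 = 0. total_sold = 26
  Event 5 (sale 15): sell min(15,0)=0. stock: 0 - 0 = 0. total_sold = 26
  Event 6 (return 5): 0 + 5 = 5
  Event 7 (restock 17): 5 + 17 = 22
  Event 8 (adjust +7): 22 + 7 = 29
  Event 9 (restock 32): 29 + 32 = 61
  Event 10 (sale 7): sell min(7,61)=7. stock: 61 - 7 = 54. total_sold = 33
  Event 11 (return 6): 54 + 6 = 60
  Event 12 (restock 24): 60 + 24 = 84
  Event 13 (restock 38): 84 + 38 = 122
  Event 14 (restock 29): 122 + 29 = 151
  Event 15 (sale 17): sell min(17,151)=17. stock: 151 - 17 = 134. total_sold = 50
  Event 16 (sale 22): sell min(22,134)=22. stock: 134 - 22 = 112. total_sold = 72
Final: stock = 112, total_sold = 72

Answer: 72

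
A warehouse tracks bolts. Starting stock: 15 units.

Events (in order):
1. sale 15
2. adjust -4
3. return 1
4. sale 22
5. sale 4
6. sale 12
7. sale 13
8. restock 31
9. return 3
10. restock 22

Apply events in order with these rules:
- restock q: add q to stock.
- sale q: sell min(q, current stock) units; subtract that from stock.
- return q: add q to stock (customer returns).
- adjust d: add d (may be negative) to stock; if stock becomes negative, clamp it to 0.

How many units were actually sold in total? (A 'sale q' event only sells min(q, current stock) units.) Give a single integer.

Answer: 16

Derivation:
Processing events:
Start: stock = 15
  Event 1 (sale 15): sell min(15,15)=15. stock: 15 - 15 = 0. total_sold = 15
  Event 2 (adjust -4): 0 + -4 = 0 (clamped to 0)
  Event 3 (return 1): 0 + 1 = 1
  Event 4 (sale 22): sell min(22,1)=1. stock: 1 - 1 = 0. total_sold = 16
  Event 5 (sale 4): sell min(4,0)=0. stock: 0 - 0 = 0. total_sold = 16
  Event 6 (sale 12): sell min(12,0)=0. stock: 0 - 0 = 0. total_sold = 16
  Event 7 (sale 13): sell min(13,0)=0. stock: 0 - 0 = 0. total_sold = 16
  Event 8 (restock 31): 0 + 31 = 31
  Event 9 (return 3): 31 + 3 = 34
  Event 10 (restock 22): 34 + 22 = 56
Final: stock = 56, total_sold = 16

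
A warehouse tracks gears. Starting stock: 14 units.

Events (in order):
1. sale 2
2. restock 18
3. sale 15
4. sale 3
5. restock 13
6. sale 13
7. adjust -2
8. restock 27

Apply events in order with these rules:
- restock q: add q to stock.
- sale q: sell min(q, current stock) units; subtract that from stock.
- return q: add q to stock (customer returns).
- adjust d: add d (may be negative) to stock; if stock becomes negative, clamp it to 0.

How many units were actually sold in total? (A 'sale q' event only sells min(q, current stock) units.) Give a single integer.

Processing events:
Start: stock = 14
  Event 1 (sale 2): sell min(2,14)=2. stock: 14 - 2 = 12. total_sold = 2
  Event 2 (restock 18): 12 + 18 = 30
  Event 3 (sale 15): sell min(15,30)=15. stock: 30 - 15 = 15. total_sold = 17
  Event 4 (sale 3): sell min(3,15)=3. stock: 15 - 3 = 12. total_sold = 20
  Event 5 (restock 13): 12 + 13 = 25
  Event 6 (sale 13): sell min(13,25)=13. stock: 25 - 13 = 12. total_sold = 33
  Event 7 (adjust -2): 12 + -2 = 10
  Event 8 (restock 27): 10 + 27 = 37
Final: stock = 37, total_sold = 33

Answer: 33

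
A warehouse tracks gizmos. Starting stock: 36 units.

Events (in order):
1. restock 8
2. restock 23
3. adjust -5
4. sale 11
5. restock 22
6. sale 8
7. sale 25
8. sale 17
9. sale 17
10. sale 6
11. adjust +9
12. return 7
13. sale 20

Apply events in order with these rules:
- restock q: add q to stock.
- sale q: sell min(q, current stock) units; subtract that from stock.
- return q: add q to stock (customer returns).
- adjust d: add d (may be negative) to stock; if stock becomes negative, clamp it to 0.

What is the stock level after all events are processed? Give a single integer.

Answer: 0

Derivation:
Processing events:
Start: stock = 36
  Event 1 (restock 8): 36 + 8 = 44
  Event 2 (restock 23): 44 + 23 = 67
  Event 3 (adjust -5): 67 + -5 = 62
  Event 4 (sale 11): sell min(11,62)=11. stock: 62 - 11 = 51. total_sold = 11
  Event 5 (restock 22): 51 + 22 = 73
  Event 6 (sale 8): sell min(8,73)=8. stock: 73 - 8 = 65. total_sold = 19
  Event 7 (sale 25): sell min(25,65)=25. stock: 65 - 25 = 40. total_sold = 44
  Event 8 (sale 17): sell min(17,40)=17. stock: 40 - 17 = 23. total_sold = 61
  Event 9 (sale 17): sell min(17,23)=17. stock: 23 - 17 = 6. total_sold = 78
  Event 10 (sale 6): sell min(6,6)=6. stock: 6 - 6 = 0. total_sold = 84
  Event 11 (adjust +9): 0 + 9 = 9
  Event 12 (return 7): 9 + 7 = 16
  Event 13 (sale 20): sell min(20,16)=16. stock: 16 - 16 = 0. total_sold = 100
Final: stock = 0, total_sold = 100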